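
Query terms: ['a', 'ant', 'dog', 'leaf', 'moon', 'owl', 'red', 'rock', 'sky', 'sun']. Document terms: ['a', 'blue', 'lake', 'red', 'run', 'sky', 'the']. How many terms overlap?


Query terms: ['a', 'ant', 'dog', 'leaf', 'moon', 'owl', 'red', 'rock', 'sky', 'sun']
Document terms: ['a', 'blue', 'lake', 'red', 'run', 'sky', 'the']
Common terms: ['a', 'red', 'sky']
Overlap count = 3

3


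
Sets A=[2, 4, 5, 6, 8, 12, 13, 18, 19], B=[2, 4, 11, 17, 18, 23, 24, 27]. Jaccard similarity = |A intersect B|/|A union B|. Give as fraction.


A intersect B = [2, 4, 18]
|A intersect B| = 3
A union B = [2, 4, 5, 6, 8, 11, 12, 13, 17, 18, 19, 23, 24, 27]
|A union B| = 14
Jaccard = 3/14 = 3/14

3/14


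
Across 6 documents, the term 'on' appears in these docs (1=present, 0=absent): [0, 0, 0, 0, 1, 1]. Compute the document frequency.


Checking each document for 'on':
Doc 1: absent
Doc 2: absent
Doc 3: absent
Doc 4: absent
Doc 5: present
Doc 6: present
df = sum of presences = 0 + 0 + 0 + 0 + 1 + 1 = 2

2


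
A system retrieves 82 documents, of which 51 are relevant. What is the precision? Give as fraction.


Precision = relevant_retrieved / total_retrieved
= 51 / 82
= 51 / (51 + 31)
= 51/82

51/82


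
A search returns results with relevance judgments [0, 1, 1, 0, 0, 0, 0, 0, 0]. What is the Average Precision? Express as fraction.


Computing P@k for each relevant position:
Position 1: not relevant
Position 2: relevant, P@2 = 1/2 = 1/2
Position 3: relevant, P@3 = 2/3 = 2/3
Position 4: not relevant
Position 5: not relevant
Position 6: not relevant
Position 7: not relevant
Position 8: not relevant
Position 9: not relevant
Sum of P@k = 1/2 + 2/3 = 7/6
AP = 7/6 / 2 = 7/12

7/12


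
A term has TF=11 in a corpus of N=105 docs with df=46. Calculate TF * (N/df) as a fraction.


TF * (N/df)
= 11 * (105/46)
= 11 * 105/46
= 1155/46

1155/46


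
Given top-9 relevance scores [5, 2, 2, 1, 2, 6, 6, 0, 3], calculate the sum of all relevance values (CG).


Cumulative Gain = sum of relevance scores
Position 1: rel=5, running sum=5
Position 2: rel=2, running sum=7
Position 3: rel=2, running sum=9
Position 4: rel=1, running sum=10
Position 5: rel=2, running sum=12
Position 6: rel=6, running sum=18
Position 7: rel=6, running sum=24
Position 8: rel=0, running sum=24
Position 9: rel=3, running sum=27
CG = 27

27


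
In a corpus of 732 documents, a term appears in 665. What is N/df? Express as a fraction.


IDF ratio = N / df
= 732 / 665
= 732/665

732/665


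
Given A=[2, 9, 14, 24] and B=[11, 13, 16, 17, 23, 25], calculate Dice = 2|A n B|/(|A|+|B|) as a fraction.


A intersect B = []
|A intersect B| = 0
|A| = 4, |B| = 6
Dice = 2*0 / (4+6)
= 0 / 10 = 0

0


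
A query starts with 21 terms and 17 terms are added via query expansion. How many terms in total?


Original terms: 21
Expansion terms: 17
Total = 21 + 17 = 38

38


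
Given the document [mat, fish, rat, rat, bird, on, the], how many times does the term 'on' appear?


Document has 7 words
Scanning for 'on':
Found at positions: [5]
Count = 1

1


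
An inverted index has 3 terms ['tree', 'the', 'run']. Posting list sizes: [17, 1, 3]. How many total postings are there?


Summing posting list sizes:
'tree': 17 postings
'the': 1 postings
'run': 3 postings
Total = 17 + 1 + 3 = 21

21


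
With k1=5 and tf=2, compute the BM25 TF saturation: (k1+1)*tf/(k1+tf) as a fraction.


BM25 TF component = (k1+1)*tf / (k1+tf)
k1 = 5, tf = 2
Numerator = (5+1)*2 = 12
Denominator = 5 + 2 = 7
= 12/7 = 12/7

12/7


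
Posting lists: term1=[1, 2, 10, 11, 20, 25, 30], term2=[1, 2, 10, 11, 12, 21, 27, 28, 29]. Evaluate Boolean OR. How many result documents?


Boolean OR: find union of posting lists
term1 docs: [1, 2, 10, 11, 20, 25, 30]
term2 docs: [1, 2, 10, 11, 12, 21, 27, 28, 29]
Union: [1, 2, 10, 11, 12, 20, 21, 25, 27, 28, 29, 30]
|union| = 12

12


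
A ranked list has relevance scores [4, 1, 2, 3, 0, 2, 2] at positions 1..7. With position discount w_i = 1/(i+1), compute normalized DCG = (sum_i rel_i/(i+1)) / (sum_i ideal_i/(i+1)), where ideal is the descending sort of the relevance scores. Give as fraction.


Position discount weights w_i = 1/(i+1) for i=1..7:
Weights = [1/2, 1/3, 1/4, 1/5, 1/6, 1/7, 1/8]
Actual relevance: [4, 1, 2, 3, 0, 2, 2]
DCG = 4/2 + 1/3 + 2/4 + 3/5 + 0/6 + 2/7 + 2/8 = 1667/420
Ideal relevance (sorted desc): [4, 3, 2, 2, 2, 1, 0]
Ideal DCG = 4/2 + 3/3 + 2/4 + 2/5 + 2/6 + 1/7 + 0/8 = 919/210
nDCG = DCG / ideal_DCG = 1667/420 / 919/210 = 1667/1838

1667/1838


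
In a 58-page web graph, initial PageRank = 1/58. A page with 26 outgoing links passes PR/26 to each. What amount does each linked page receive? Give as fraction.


Initial PR = 1/58 = 1/58
Outlinks = 26
Contribution per link = PR / outlinks
= 1/58 / 26
= 1/1508

1/1508


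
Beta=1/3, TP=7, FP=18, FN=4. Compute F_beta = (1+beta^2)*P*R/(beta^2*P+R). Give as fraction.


P = TP/(TP+FP) = 7/25 = 7/25
R = TP/(TP+FN) = 7/11 = 7/11
beta^2 = 1/3^2 = 1/9
(1 + beta^2) = 10/9
Numerator = (1+beta^2)*P*R = 98/495
Denominator = beta^2*P + R = 7/225 + 7/11 = 1652/2475
F_beta = 35/118

35/118


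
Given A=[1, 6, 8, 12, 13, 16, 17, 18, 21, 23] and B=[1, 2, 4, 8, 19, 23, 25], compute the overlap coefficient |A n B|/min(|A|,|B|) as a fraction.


A intersect B = [1, 8, 23]
|A intersect B| = 3
min(|A|, |B|) = min(10, 7) = 7
Overlap = 3 / 7 = 3/7

3/7


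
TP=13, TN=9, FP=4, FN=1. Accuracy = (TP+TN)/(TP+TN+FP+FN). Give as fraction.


Accuracy = (TP + TN) / (TP + TN + FP + FN)
TP + TN = 13 + 9 = 22
Total = 13 + 9 + 4 + 1 = 27
Accuracy = 22 / 27 = 22/27

22/27


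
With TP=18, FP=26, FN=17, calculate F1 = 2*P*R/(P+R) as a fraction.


F1 = 2 * P * R / (P + R)
P = TP/(TP+FP) = 18/44 = 9/22
R = TP/(TP+FN) = 18/35 = 18/35
2 * P * R = 2 * 9/22 * 18/35 = 162/385
P + R = 9/22 + 18/35 = 711/770
F1 = 162/385 / 711/770 = 36/79

36/79


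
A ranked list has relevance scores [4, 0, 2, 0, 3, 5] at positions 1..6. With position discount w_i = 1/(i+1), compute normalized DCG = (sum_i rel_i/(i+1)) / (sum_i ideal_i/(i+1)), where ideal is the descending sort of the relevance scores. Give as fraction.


Position discount weights w_i = 1/(i+1) for i=1..6:
Weights = [1/2, 1/3, 1/4, 1/5, 1/6, 1/7]
Actual relevance: [4, 0, 2, 0, 3, 5]
DCG = 4/2 + 0/3 + 2/4 + 0/5 + 3/6 + 5/7 = 26/7
Ideal relevance (sorted desc): [5, 4, 3, 2, 0, 0]
Ideal DCG = 5/2 + 4/3 + 3/4 + 2/5 + 0/6 + 0/7 = 299/60
nDCG = DCG / ideal_DCG = 26/7 / 299/60 = 120/161

120/161


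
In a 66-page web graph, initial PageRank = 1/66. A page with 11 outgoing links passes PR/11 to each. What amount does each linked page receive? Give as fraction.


Initial PR = 1/66 = 1/66
Outlinks = 11
Contribution per link = PR / outlinks
= 1/66 / 11
= 1/726

1/726


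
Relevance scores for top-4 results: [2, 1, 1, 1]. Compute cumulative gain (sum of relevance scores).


Cumulative Gain = sum of relevance scores
Position 1: rel=2, running sum=2
Position 2: rel=1, running sum=3
Position 3: rel=1, running sum=4
Position 4: rel=1, running sum=5
CG = 5

5


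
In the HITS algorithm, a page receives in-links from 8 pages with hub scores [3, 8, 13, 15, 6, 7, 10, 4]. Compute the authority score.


Authority = sum of hub scores of in-linkers
In-link 1: hub score = 3
In-link 2: hub score = 8
In-link 3: hub score = 13
In-link 4: hub score = 15
In-link 5: hub score = 6
In-link 6: hub score = 7
In-link 7: hub score = 10
In-link 8: hub score = 4
Authority = 3 + 8 + 13 + 15 + 6 + 7 + 10 + 4 = 66

66


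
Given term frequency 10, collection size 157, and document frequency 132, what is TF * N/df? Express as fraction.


TF * (N/df)
= 10 * (157/132)
= 10 * 157/132
= 785/66

785/66


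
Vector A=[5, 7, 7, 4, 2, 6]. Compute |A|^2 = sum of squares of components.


|A|^2 = sum of squared components
A[0]^2 = 5^2 = 25
A[1]^2 = 7^2 = 49
A[2]^2 = 7^2 = 49
A[3]^2 = 4^2 = 16
A[4]^2 = 2^2 = 4
A[5]^2 = 6^2 = 36
Sum = 25 + 49 + 49 + 16 + 4 + 36 = 179

179


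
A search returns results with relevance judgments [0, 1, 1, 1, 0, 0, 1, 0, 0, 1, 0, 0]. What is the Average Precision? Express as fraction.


Computing P@k for each relevant position:
Position 1: not relevant
Position 2: relevant, P@2 = 1/2 = 1/2
Position 3: relevant, P@3 = 2/3 = 2/3
Position 4: relevant, P@4 = 3/4 = 3/4
Position 5: not relevant
Position 6: not relevant
Position 7: relevant, P@7 = 4/7 = 4/7
Position 8: not relevant
Position 9: not relevant
Position 10: relevant, P@10 = 5/10 = 1/2
Position 11: not relevant
Position 12: not relevant
Sum of P@k = 1/2 + 2/3 + 3/4 + 4/7 + 1/2 = 251/84
AP = 251/84 / 5 = 251/420

251/420


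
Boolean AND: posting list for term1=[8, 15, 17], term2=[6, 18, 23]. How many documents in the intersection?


Boolean AND: find intersection of posting lists
term1 docs: [8, 15, 17]
term2 docs: [6, 18, 23]
Intersection: []
|intersection| = 0

0


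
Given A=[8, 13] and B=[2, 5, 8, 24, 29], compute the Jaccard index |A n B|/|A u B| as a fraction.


A intersect B = [8]
|A intersect B| = 1
A union B = [2, 5, 8, 13, 24, 29]
|A union B| = 6
Jaccard = 1/6 = 1/6

1/6


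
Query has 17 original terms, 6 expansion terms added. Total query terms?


Original terms: 17
Expansion terms: 6
Total = 17 + 6 = 23

23


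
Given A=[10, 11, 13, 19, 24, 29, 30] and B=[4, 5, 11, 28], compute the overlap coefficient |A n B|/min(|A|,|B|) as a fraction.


A intersect B = [11]
|A intersect B| = 1
min(|A|, |B|) = min(7, 4) = 4
Overlap = 1 / 4 = 1/4

1/4


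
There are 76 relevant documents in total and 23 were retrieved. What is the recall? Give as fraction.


Recall = retrieved_relevant / total_relevant
= 23 / 76
= 23 / (23 + 53)
= 23/76

23/76


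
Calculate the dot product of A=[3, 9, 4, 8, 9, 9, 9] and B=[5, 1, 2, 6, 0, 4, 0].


Dot product = sum of element-wise products
A[0]*B[0] = 3*5 = 15
A[1]*B[1] = 9*1 = 9
A[2]*B[2] = 4*2 = 8
A[3]*B[3] = 8*6 = 48
A[4]*B[4] = 9*0 = 0
A[5]*B[5] = 9*4 = 36
A[6]*B[6] = 9*0 = 0
Sum = 15 + 9 + 8 + 48 + 0 + 36 + 0 = 116

116


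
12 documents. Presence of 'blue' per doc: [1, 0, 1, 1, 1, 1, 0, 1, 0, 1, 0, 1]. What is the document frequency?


Checking each document for 'blue':
Doc 1: present
Doc 2: absent
Doc 3: present
Doc 4: present
Doc 5: present
Doc 6: present
Doc 7: absent
Doc 8: present
Doc 9: absent
Doc 10: present
Doc 11: absent
Doc 12: present
df = sum of presences = 1 + 0 + 1 + 1 + 1 + 1 + 0 + 1 + 0 + 1 + 0 + 1 = 8

8


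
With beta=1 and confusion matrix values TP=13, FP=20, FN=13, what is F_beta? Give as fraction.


P = TP/(TP+FP) = 13/33 = 13/33
R = TP/(TP+FN) = 13/26 = 1/2
beta^2 = 1^2 = 1
(1 + beta^2) = 2
Numerator = (1+beta^2)*P*R = 13/33
Denominator = beta^2*P + R = 13/33 + 1/2 = 59/66
F_beta = 26/59

26/59


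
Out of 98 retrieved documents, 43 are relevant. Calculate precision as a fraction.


Precision = relevant_retrieved / total_retrieved
= 43 / 98
= 43 / (43 + 55)
= 43/98

43/98


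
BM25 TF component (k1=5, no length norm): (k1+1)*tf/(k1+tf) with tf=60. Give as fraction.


BM25 TF component = (k1+1)*tf / (k1+tf)
k1 = 5, tf = 60
Numerator = (5+1)*60 = 360
Denominator = 5 + 60 = 65
= 360/65 = 72/13

72/13


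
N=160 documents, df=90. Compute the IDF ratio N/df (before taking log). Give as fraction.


IDF ratio = N / df
= 160 / 90
= 16/9

16/9


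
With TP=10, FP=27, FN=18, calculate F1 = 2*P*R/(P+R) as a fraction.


F1 = 2 * P * R / (P + R)
P = TP/(TP+FP) = 10/37 = 10/37
R = TP/(TP+FN) = 10/28 = 5/14
2 * P * R = 2 * 10/37 * 5/14 = 50/259
P + R = 10/37 + 5/14 = 325/518
F1 = 50/259 / 325/518 = 4/13

4/13


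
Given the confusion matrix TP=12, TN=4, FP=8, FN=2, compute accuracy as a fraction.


Accuracy = (TP + TN) / (TP + TN + FP + FN)
TP + TN = 12 + 4 = 16
Total = 12 + 4 + 8 + 2 = 26
Accuracy = 16 / 26 = 8/13

8/13


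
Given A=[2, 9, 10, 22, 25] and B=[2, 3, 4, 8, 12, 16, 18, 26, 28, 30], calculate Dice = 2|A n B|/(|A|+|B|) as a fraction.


A intersect B = [2]
|A intersect B| = 1
|A| = 5, |B| = 10
Dice = 2*1 / (5+10)
= 2 / 15 = 2/15

2/15


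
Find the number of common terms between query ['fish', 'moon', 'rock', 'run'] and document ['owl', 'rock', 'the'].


Query terms: ['fish', 'moon', 'rock', 'run']
Document terms: ['owl', 'rock', 'the']
Common terms: ['rock']
Overlap count = 1

1


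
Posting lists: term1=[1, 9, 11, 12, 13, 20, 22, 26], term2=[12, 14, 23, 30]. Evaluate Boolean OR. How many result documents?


Boolean OR: find union of posting lists
term1 docs: [1, 9, 11, 12, 13, 20, 22, 26]
term2 docs: [12, 14, 23, 30]
Union: [1, 9, 11, 12, 13, 14, 20, 22, 23, 26, 30]
|union| = 11

11


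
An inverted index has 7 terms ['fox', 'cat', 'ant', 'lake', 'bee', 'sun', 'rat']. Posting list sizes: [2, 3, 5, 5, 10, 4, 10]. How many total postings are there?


Summing posting list sizes:
'fox': 2 postings
'cat': 3 postings
'ant': 5 postings
'lake': 5 postings
'bee': 10 postings
'sun': 4 postings
'rat': 10 postings
Total = 2 + 3 + 5 + 5 + 10 + 4 + 10 = 39

39


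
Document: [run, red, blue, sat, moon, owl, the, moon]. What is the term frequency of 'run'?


Document has 8 words
Scanning for 'run':
Found at positions: [0]
Count = 1

1


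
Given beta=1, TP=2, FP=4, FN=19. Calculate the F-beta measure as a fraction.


P = TP/(TP+FP) = 2/6 = 1/3
R = TP/(TP+FN) = 2/21 = 2/21
beta^2 = 1^2 = 1
(1 + beta^2) = 2
Numerator = (1+beta^2)*P*R = 4/63
Denominator = beta^2*P + R = 1/3 + 2/21 = 3/7
F_beta = 4/27

4/27


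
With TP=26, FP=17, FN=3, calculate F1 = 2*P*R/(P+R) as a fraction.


F1 = 2 * P * R / (P + R)
P = TP/(TP+FP) = 26/43 = 26/43
R = TP/(TP+FN) = 26/29 = 26/29
2 * P * R = 2 * 26/43 * 26/29 = 1352/1247
P + R = 26/43 + 26/29 = 1872/1247
F1 = 1352/1247 / 1872/1247 = 13/18

13/18


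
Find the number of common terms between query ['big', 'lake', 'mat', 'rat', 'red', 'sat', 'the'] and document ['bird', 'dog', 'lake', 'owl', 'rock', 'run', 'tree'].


Query terms: ['big', 'lake', 'mat', 'rat', 'red', 'sat', 'the']
Document terms: ['bird', 'dog', 'lake', 'owl', 'rock', 'run', 'tree']
Common terms: ['lake']
Overlap count = 1

1


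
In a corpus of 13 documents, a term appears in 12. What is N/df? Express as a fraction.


IDF ratio = N / df
= 13 / 12
= 13/12

13/12


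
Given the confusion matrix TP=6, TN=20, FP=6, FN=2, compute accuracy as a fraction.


Accuracy = (TP + TN) / (TP + TN + FP + FN)
TP + TN = 6 + 20 = 26
Total = 6 + 20 + 6 + 2 = 34
Accuracy = 26 / 34 = 13/17

13/17


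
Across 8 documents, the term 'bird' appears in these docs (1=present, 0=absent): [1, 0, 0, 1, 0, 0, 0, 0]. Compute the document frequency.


Checking each document for 'bird':
Doc 1: present
Doc 2: absent
Doc 3: absent
Doc 4: present
Doc 5: absent
Doc 6: absent
Doc 7: absent
Doc 8: absent
df = sum of presences = 1 + 0 + 0 + 1 + 0 + 0 + 0 + 0 = 2

2


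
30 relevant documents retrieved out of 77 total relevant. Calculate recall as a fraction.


Recall = retrieved_relevant / total_relevant
= 30 / 77
= 30 / (30 + 47)
= 30/77

30/77


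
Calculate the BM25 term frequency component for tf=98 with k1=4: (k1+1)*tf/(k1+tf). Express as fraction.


BM25 TF component = (k1+1)*tf / (k1+tf)
k1 = 4, tf = 98
Numerator = (4+1)*98 = 490
Denominator = 4 + 98 = 102
= 490/102 = 245/51

245/51


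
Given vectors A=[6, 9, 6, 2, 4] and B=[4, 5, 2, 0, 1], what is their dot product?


Dot product = sum of element-wise products
A[0]*B[0] = 6*4 = 24
A[1]*B[1] = 9*5 = 45
A[2]*B[2] = 6*2 = 12
A[3]*B[3] = 2*0 = 0
A[4]*B[4] = 4*1 = 4
Sum = 24 + 45 + 12 + 0 + 4 = 85

85


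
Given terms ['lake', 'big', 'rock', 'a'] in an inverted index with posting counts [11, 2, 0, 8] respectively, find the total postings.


Summing posting list sizes:
'lake': 11 postings
'big': 2 postings
'rock': 0 postings
'a': 8 postings
Total = 11 + 2 + 0 + 8 = 21

21


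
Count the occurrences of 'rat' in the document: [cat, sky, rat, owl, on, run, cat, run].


Document has 8 words
Scanning for 'rat':
Found at positions: [2]
Count = 1

1


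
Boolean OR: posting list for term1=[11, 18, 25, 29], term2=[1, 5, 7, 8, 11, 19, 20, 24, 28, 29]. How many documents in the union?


Boolean OR: find union of posting lists
term1 docs: [11, 18, 25, 29]
term2 docs: [1, 5, 7, 8, 11, 19, 20, 24, 28, 29]
Union: [1, 5, 7, 8, 11, 18, 19, 20, 24, 25, 28, 29]
|union| = 12

12


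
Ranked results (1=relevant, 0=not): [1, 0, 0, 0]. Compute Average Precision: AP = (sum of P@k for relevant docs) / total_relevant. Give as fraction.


Computing P@k for each relevant position:
Position 1: relevant, P@1 = 1/1 = 1
Position 2: not relevant
Position 3: not relevant
Position 4: not relevant
Sum of P@k = 1 = 1
AP = 1 / 1 = 1

1


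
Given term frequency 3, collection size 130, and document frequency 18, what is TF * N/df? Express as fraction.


TF * (N/df)
= 3 * (130/18)
= 3 * 65/9
= 65/3

65/3


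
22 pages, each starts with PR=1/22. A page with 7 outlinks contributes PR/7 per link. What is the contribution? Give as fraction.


Initial PR = 1/22 = 1/22
Outlinks = 7
Contribution per link = PR / outlinks
= 1/22 / 7
= 1/154

1/154


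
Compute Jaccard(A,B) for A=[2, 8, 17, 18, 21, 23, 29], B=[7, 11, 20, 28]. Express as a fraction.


A intersect B = []
|A intersect B| = 0
A union B = [2, 7, 8, 11, 17, 18, 20, 21, 23, 28, 29]
|A union B| = 11
Jaccard = 0/11 = 0

0


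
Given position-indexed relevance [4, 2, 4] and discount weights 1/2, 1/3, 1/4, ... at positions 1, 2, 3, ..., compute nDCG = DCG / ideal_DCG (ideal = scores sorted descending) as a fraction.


Position discount weights w_i = 1/(i+1) for i=1..3:
Weights = [1/2, 1/3, 1/4]
Actual relevance: [4, 2, 4]
DCG = 4/2 + 2/3 + 4/4 = 11/3
Ideal relevance (sorted desc): [4, 4, 2]
Ideal DCG = 4/2 + 4/3 + 2/4 = 23/6
nDCG = DCG / ideal_DCG = 11/3 / 23/6 = 22/23

22/23


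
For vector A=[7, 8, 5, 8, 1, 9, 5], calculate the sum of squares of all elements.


|A|^2 = sum of squared components
A[0]^2 = 7^2 = 49
A[1]^2 = 8^2 = 64
A[2]^2 = 5^2 = 25
A[3]^2 = 8^2 = 64
A[4]^2 = 1^2 = 1
A[5]^2 = 9^2 = 81
A[6]^2 = 5^2 = 25
Sum = 49 + 64 + 25 + 64 + 1 + 81 + 25 = 309

309


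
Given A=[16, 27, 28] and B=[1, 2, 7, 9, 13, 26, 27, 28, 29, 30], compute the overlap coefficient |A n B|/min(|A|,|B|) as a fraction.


A intersect B = [27, 28]
|A intersect B| = 2
min(|A|, |B|) = min(3, 10) = 3
Overlap = 2 / 3 = 2/3

2/3


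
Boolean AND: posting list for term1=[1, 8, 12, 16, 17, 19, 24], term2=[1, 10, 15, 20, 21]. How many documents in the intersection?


Boolean AND: find intersection of posting lists
term1 docs: [1, 8, 12, 16, 17, 19, 24]
term2 docs: [1, 10, 15, 20, 21]
Intersection: [1]
|intersection| = 1

1


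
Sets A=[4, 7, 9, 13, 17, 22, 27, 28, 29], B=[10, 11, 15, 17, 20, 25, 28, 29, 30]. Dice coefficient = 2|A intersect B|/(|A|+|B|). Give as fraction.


A intersect B = [17, 28, 29]
|A intersect B| = 3
|A| = 9, |B| = 9
Dice = 2*3 / (9+9)
= 6 / 18 = 1/3

1/3


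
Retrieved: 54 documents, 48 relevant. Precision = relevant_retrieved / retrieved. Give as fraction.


Precision = relevant_retrieved / total_retrieved
= 48 / 54
= 48 / (48 + 6)
= 8/9

8/9


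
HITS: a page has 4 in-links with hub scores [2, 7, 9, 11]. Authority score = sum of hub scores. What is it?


Authority = sum of hub scores of in-linkers
In-link 1: hub score = 2
In-link 2: hub score = 7
In-link 3: hub score = 9
In-link 4: hub score = 11
Authority = 2 + 7 + 9 + 11 = 29

29


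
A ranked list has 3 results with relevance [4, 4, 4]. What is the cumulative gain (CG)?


Cumulative Gain = sum of relevance scores
Position 1: rel=4, running sum=4
Position 2: rel=4, running sum=8
Position 3: rel=4, running sum=12
CG = 12

12


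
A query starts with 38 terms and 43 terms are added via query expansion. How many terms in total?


Original terms: 38
Expansion terms: 43
Total = 38 + 43 = 81

81


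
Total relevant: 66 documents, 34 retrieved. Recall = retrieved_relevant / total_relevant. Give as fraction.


Recall = retrieved_relevant / total_relevant
= 34 / 66
= 34 / (34 + 32)
= 17/33

17/33


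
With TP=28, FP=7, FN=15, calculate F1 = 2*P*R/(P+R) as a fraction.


F1 = 2 * P * R / (P + R)
P = TP/(TP+FP) = 28/35 = 4/5
R = TP/(TP+FN) = 28/43 = 28/43
2 * P * R = 2 * 4/5 * 28/43 = 224/215
P + R = 4/5 + 28/43 = 312/215
F1 = 224/215 / 312/215 = 28/39

28/39


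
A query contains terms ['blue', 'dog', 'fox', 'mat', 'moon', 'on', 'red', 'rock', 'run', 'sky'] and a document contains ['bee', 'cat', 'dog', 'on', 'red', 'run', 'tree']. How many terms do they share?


Query terms: ['blue', 'dog', 'fox', 'mat', 'moon', 'on', 'red', 'rock', 'run', 'sky']
Document terms: ['bee', 'cat', 'dog', 'on', 'red', 'run', 'tree']
Common terms: ['dog', 'on', 'red', 'run']
Overlap count = 4

4


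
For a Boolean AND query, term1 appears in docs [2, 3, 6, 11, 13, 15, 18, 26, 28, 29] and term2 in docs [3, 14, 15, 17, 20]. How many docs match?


Boolean AND: find intersection of posting lists
term1 docs: [2, 3, 6, 11, 13, 15, 18, 26, 28, 29]
term2 docs: [3, 14, 15, 17, 20]
Intersection: [3, 15]
|intersection| = 2

2


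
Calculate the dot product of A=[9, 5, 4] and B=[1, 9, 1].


Dot product = sum of element-wise products
A[0]*B[0] = 9*1 = 9
A[1]*B[1] = 5*9 = 45
A[2]*B[2] = 4*1 = 4
Sum = 9 + 45 + 4 = 58

58


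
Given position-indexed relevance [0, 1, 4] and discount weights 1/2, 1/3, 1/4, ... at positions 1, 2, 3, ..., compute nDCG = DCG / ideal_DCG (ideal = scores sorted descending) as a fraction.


Position discount weights w_i = 1/(i+1) for i=1..3:
Weights = [1/2, 1/3, 1/4]
Actual relevance: [0, 1, 4]
DCG = 0/2 + 1/3 + 4/4 = 4/3
Ideal relevance (sorted desc): [4, 1, 0]
Ideal DCG = 4/2 + 1/3 + 0/4 = 7/3
nDCG = DCG / ideal_DCG = 4/3 / 7/3 = 4/7

4/7


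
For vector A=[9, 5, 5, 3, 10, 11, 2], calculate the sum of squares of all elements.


|A|^2 = sum of squared components
A[0]^2 = 9^2 = 81
A[1]^2 = 5^2 = 25
A[2]^2 = 5^2 = 25
A[3]^2 = 3^2 = 9
A[4]^2 = 10^2 = 100
A[5]^2 = 11^2 = 121
A[6]^2 = 2^2 = 4
Sum = 81 + 25 + 25 + 9 + 100 + 121 + 4 = 365

365


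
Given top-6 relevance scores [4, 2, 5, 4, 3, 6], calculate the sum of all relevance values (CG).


Cumulative Gain = sum of relevance scores
Position 1: rel=4, running sum=4
Position 2: rel=2, running sum=6
Position 3: rel=5, running sum=11
Position 4: rel=4, running sum=15
Position 5: rel=3, running sum=18
Position 6: rel=6, running sum=24
CG = 24

24


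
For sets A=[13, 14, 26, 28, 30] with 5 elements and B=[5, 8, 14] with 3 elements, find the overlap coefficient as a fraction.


A intersect B = [14]
|A intersect B| = 1
min(|A|, |B|) = min(5, 3) = 3
Overlap = 1 / 3 = 1/3

1/3


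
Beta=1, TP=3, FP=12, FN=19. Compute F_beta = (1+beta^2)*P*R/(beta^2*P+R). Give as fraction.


P = TP/(TP+FP) = 3/15 = 1/5
R = TP/(TP+FN) = 3/22 = 3/22
beta^2 = 1^2 = 1
(1 + beta^2) = 2
Numerator = (1+beta^2)*P*R = 3/55
Denominator = beta^2*P + R = 1/5 + 3/22 = 37/110
F_beta = 6/37

6/37


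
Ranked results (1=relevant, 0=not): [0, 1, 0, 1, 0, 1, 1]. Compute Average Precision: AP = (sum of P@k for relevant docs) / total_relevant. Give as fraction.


Computing P@k for each relevant position:
Position 1: not relevant
Position 2: relevant, P@2 = 1/2 = 1/2
Position 3: not relevant
Position 4: relevant, P@4 = 2/4 = 1/2
Position 5: not relevant
Position 6: relevant, P@6 = 3/6 = 1/2
Position 7: relevant, P@7 = 4/7 = 4/7
Sum of P@k = 1/2 + 1/2 + 1/2 + 4/7 = 29/14
AP = 29/14 / 4 = 29/56

29/56


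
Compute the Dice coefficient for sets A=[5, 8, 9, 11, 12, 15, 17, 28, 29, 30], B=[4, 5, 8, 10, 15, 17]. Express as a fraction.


A intersect B = [5, 8, 15, 17]
|A intersect B| = 4
|A| = 10, |B| = 6
Dice = 2*4 / (10+6)
= 8 / 16 = 1/2

1/2


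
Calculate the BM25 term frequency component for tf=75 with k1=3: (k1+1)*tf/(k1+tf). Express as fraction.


BM25 TF component = (k1+1)*tf / (k1+tf)
k1 = 3, tf = 75
Numerator = (3+1)*75 = 300
Denominator = 3 + 75 = 78
= 300/78 = 50/13

50/13


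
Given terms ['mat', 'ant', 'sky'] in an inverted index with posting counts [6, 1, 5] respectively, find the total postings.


Summing posting list sizes:
'mat': 6 postings
'ant': 1 postings
'sky': 5 postings
Total = 6 + 1 + 5 = 12

12


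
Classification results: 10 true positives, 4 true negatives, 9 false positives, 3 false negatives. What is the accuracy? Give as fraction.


Accuracy = (TP + TN) / (TP + TN + FP + FN)
TP + TN = 10 + 4 = 14
Total = 10 + 4 + 9 + 3 = 26
Accuracy = 14 / 26 = 7/13

7/13


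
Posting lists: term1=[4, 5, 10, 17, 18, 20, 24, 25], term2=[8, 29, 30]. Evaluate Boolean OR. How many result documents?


Boolean OR: find union of posting lists
term1 docs: [4, 5, 10, 17, 18, 20, 24, 25]
term2 docs: [8, 29, 30]
Union: [4, 5, 8, 10, 17, 18, 20, 24, 25, 29, 30]
|union| = 11

11


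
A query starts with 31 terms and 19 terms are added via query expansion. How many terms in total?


Original terms: 31
Expansion terms: 19
Total = 31 + 19 = 50

50


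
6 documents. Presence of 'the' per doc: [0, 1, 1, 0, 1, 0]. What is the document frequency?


Checking each document for 'the':
Doc 1: absent
Doc 2: present
Doc 3: present
Doc 4: absent
Doc 5: present
Doc 6: absent
df = sum of presences = 0 + 1 + 1 + 0 + 1 + 0 = 3

3


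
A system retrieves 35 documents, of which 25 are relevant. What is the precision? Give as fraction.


Precision = relevant_retrieved / total_retrieved
= 25 / 35
= 25 / (25 + 10)
= 5/7

5/7


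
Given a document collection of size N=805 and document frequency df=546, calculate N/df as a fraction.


IDF ratio = N / df
= 805 / 546
= 115/78

115/78


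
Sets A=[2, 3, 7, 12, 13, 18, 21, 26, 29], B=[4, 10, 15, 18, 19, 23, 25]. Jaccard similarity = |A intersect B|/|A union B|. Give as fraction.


A intersect B = [18]
|A intersect B| = 1
A union B = [2, 3, 4, 7, 10, 12, 13, 15, 18, 19, 21, 23, 25, 26, 29]
|A union B| = 15
Jaccard = 1/15 = 1/15

1/15


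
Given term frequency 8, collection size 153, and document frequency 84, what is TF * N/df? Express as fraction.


TF * (N/df)
= 8 * (153/84)
= 8 * 51/28
= 102/7

102/7


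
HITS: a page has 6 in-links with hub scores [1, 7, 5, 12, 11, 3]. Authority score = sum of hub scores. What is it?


Authority = sum of hub scores of in-linkers
In-link 1: hub score = 1
In-link 2: hub score = 7
In-link 3: hub score = 5
In-link 4: hub score = 12
In-link 5: hub score = 11
In-link 6: hub score = 3
Authority = 1 + 7 + 5 + 12 + 11 + 3 = 39

39


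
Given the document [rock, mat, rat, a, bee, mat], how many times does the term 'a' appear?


Document has 6 words
Scanning for 'a':
Found at positions: [3]
Count = 1

1


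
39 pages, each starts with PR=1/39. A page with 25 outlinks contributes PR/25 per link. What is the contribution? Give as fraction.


Initial PR = 1/39 = 1/39
Outlinks = 25
Contribution per link = PR / outlinks
= 1/39 / 25
= 1/975

1/975


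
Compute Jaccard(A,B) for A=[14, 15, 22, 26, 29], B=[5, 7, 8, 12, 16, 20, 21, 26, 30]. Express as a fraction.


A intersect B = [26]
|A intersect B| = 1
A union B = [5, 7, 8, 12, 14, 15, 16, 20, 21, 22, 26, 29, 30]
|A union B| = 13
Jaccard = 1/13 = 1/13

1/13


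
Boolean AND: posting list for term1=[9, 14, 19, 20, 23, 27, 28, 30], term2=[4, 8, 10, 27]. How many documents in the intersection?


Boolean AND: find intersection of posting lists
term1 docs: [9, 14, 19, 20, 23, 27, 28, 30]
term2 docs: [4, 8, 10, 27]
Intersection: [27]
|intersection| = 1

1


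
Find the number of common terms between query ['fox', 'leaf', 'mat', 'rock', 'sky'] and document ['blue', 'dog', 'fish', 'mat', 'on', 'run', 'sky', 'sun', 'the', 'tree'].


Query terms: ['fox', 'leaf', 'mat', 'rock', 'sky']
Document terms: ['blue', 'dog', 'fish', 'mat', 'on', 'run', 'sky', 'sun', 'the', 'tree']
Common terms: ['mat', 'sky']
Overlap count = 2

2


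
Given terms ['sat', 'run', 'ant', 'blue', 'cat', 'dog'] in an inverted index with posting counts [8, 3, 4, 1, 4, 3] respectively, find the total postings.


Summing posting list sizes:
'sat': 8 postings
'run': 3 postings
'ant': 4 postings
'blue': 1 postings
'cat': 4 postings
'dog': 3 postings
Total = 8 + 3 + 4 + 1 + 4 + 3 = 23

23


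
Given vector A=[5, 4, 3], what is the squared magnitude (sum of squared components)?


|A|^2 = sum of squared components
A[0]^2 = 5^2 = 25
A[1]^2 = 4^2 = 16
A[2]^2 = 3^2 = 9
Sum = 25 + 16 + 9 = 50

50


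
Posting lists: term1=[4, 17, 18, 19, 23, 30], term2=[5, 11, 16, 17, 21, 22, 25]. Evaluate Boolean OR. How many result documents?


Boolean OR: find union of posting lists
term1 docs: [4, 17, 18, 19, 23, 30]
term2 docs: [5, 11, 16, 17, 21, 22, 25]
Union: [4, 5, 11, 16, 17, 18, 19, 21, 22, 23, 25, 30]
|union| = 12

12


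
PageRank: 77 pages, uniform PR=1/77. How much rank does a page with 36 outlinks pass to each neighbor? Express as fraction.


Initial PR = 1/77 = 1/77
Outlinks = 36
Contribution per link = PR / outlinks
= 1/77 / 36
= 1/2772

1/2772


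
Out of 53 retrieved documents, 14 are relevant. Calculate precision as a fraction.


Precision = relevant_retrieved / total_retrieved
= 14 / 53
= 14 / (14 + 39)
= 14/53

14/53


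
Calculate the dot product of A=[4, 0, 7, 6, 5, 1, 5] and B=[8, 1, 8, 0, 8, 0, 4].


Dot product = sum of element-wise products
A[0]*B[0] = 4*8 = 32
A[1]*B[1] = 0*1 = 0
A[2]*B[2] = 7*8 = 56
A[3]*B[3] = 6*0 = 0
A[4]*B[4] = 5*8 = 40
A[5]*B[5] = 1*0 = 0
A[6]*B[6] = 5*4 = 20
Sum = 32 + 0 + 56 + 0 + 40 + 0 + 20 = 148

148


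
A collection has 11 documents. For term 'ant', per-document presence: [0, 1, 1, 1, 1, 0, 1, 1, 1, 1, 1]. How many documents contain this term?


Checking each document for 'ant':
Doc 1: absent
Doc 2: present
Doc 3: present
Doc 4: present
Doc 5: present
Doc 6: absent
Doc 7: present
Doc 8: present
Doc 9: present
Doc 10: present
Doc 11: present
df = sum of presences = 0 + 1 + 1 + 1 + 1 + 0 + 1 + 1 + 1 + 1 + 1 = 9

9


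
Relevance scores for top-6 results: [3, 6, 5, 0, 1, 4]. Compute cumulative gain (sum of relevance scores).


Cumulative Gain = sum of relevance scores
Position 1: rel=3, running sum=3
Position 2: rel=6, running sum=9
Position 3: rel=5, running sum=14
Position 4: rel=0, running sum=14
Position 5: rel=1, running sum=15
Position 6: rel=4, running sum=19
CG = 19

19


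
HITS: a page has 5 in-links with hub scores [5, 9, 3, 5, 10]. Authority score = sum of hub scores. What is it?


Authority = sum of hub scores of in-linkers
In-link 1: hub score = 5
In-link 2: hub score = 9
In-link 3: hub score = 3
In-link 4: hub score = 5
In-link 5: hub score = 10
Authority = 5 + 9 + 3 + 5 + 10 = 32

32


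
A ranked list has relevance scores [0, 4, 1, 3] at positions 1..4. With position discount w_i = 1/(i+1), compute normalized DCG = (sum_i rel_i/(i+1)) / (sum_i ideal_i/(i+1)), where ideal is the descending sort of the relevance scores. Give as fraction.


Position discount weights w_i = 1/(i+1) for i=1..4:
Weights = [1/2, 1/3, 1/4, 1/5]
Actual relevance: [0, 4, 1, 3]
DCG = 0/2 + 4/3 + 1/4 + 3/5 = 131/60
Ideal relevance (sorted desc): [4, 3, 1, 0]
Ideal DCG = 4/2 + 3/3 + 1/4 + 0/5 = 13/4
nDCG = DCG / ideal_DCG = 131/60 / 13/4 = 131/195

131/195


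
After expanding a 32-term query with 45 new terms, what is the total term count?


Original terms: 32
Expansion terms: 45
Total = 32 + 45 = 77

77


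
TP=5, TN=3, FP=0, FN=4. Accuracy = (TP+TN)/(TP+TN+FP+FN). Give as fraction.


Accuracy = (TP + TN) / (TP + TN + FP + FN)
TP + TN = 5 + 3 = 8
Total = 5 + 3 + 0 + 4 = 12
Accuracy = 8 / 12 = 2/3

2/3


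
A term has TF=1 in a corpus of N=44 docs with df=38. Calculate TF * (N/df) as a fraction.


TF * (N/df)
= 1 * (44/38)
= 1 * 22/19
= 22/19

22/19


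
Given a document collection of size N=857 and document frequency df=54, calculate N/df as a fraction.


IDF ratio = N / df
= 857 / 54
= 857/54

857/54


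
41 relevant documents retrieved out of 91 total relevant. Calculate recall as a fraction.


Recall = retrieved_relevant / total_relevant
= 41 / 91
= 41 / (41 + 50)
= 41/91

41/91


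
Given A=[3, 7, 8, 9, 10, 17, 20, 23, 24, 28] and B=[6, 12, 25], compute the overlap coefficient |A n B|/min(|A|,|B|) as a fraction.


A intersect B = []
|A intersect B| = 0
min(|A|, |B|) = min(10, 3) = 3
Overlap = 0 / 3 = 0

0


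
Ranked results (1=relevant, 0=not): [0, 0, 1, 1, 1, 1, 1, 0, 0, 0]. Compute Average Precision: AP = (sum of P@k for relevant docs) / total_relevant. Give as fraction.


Computing P@k for each relevant position:
Position 1: not relevant
Position 2: not relevant
Position 3: relevant, P@3 = 1/3 = 1/3
Position 4: relevant, P@4 = 2/4 = 1/2
Position 5: relevant, P@5 = 3/5 = 3/5
Position 6: relevant, P@6 = 4/6 = 2/3
Position 7: relevant, P@7 = 5/7 = 5/7
Position 8: not relevant
Position 9: not relevant
Position 10: not relevant
Sum of P@k = 1/3 + 1/2 + 3/5 + 2/3 + 5/7 = 197/70
AP = 197/70 / 5 = 197/350

197/350


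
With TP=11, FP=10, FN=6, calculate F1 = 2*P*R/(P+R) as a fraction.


F1 = 2 * P * R / (P + R)
P = TP/(TP+FP) = 11/21 = 11/21
R = TP/(TP+FN) = 11/17 = 11/17
2 * P * R = 2 * 11/21 * 11/17 = 242/357
P + R = 11/21 + 11/17 = 418/357
F1 = 242/357 / 418/357 = 11/19

11/19


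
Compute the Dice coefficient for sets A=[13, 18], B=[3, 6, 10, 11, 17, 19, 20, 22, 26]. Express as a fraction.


A intersect B = []
|A intersect B| = 0
|A| = 2, |B| = 9
Dice = 2*0 / (2+9)
= 0 / 11 = 0

0


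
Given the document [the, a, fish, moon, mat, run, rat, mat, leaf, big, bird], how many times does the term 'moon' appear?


Document has 11 words
Scanning for 'moon':
Found at positions: [3]
Count = 1

1


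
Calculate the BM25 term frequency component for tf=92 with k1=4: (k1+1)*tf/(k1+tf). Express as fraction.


BM25 TF component = (k1+1)*tf / (k1+tf)
k1 = 4, tf = 92
Numerator = (4+1)*92 = 460
Denominator = 4 + 92 = 96
= 460/96 = 115/24

115/24


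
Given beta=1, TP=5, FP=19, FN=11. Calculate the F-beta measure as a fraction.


P = TP/(TP+FP) = 5/24 = 5/24
R = TP/(TP+FN) = 5/16 = 5/16
beta^2 = 1^2 = 1
(1 + beta^2) = 2
Numerator = (1+beta^2)*P*R = 25/192
Denominator = beta^2*P + R = 5/24 + 5/16 = 25/48
F_beta = 1/4

1/4


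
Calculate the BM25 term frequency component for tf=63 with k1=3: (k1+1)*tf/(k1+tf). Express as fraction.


BM25 TF component = (k1+1)*tf / (k1+tf)
k1 = 3, tf = 63
Numerator = (3+1)*63 = 252
Denominator = 3 + 63 = 66
= 252/66 = 42/11

42/11


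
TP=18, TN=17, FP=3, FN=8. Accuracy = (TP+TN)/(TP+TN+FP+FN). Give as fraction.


Accuracy = (TP + TN) / (TP + TN + FP + FN)
TP + TN = 18 + 17 = 35
Total = 18 + 17 + 3 + 8 = 46
Accuracy = 35 / 46 = 35/46

35/46


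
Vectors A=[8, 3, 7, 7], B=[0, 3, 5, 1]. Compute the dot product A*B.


Dot product = sum of element-wise products
A[0]*B[0] = 8*0 = 0
A[1]*B[1] = 3*3 = 9
A[2]*B[2] = 7*5 = 35
A[3]*B[3] = 7*1 = 7
Sum = 0 + 9 + 35 + 7 = 51

51


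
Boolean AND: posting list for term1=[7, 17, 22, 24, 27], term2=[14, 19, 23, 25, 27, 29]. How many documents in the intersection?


Boolean AND: find intersection of posting lists
term1 docs: [7, 17, 22, 24, 27]
term2 docs: [14, 19, 23, 25, 27, 29]
Intersection: [27]
|intersection| = 1

1


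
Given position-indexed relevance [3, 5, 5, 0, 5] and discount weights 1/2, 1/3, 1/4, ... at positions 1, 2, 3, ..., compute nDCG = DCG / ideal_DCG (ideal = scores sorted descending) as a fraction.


Position discount weights w_i = 1/(i+1) for i=1..5:
Weights = [1/2, 1/3, 1/4, 1/5, 1/6]
Actual relevance: [3, 5, 5, 0, 5]
DCG = 3/2 + 5/3 + 5/4 + 0/5 + 5/6 = 21/4
Ideal relevance (sorted desc): [5, 5, 5, 3, 0]
Ideal DCG = 5/2 + 5/3 + 5/4 + 3/5 + 0/6 = 361/60
nDCG = DCG / ideal_DCG = 21/4 / 361/60 = 315/361

315/361


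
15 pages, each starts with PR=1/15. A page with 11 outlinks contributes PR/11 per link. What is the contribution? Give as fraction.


Initial PR = 1/15 = 1/15
Outlinks = 11
Contribution per link = PR / outlinks
= 1/15 / 11
= 1/165

1/165


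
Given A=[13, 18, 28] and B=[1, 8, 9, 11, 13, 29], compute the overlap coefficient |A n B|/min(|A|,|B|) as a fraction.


A intersect B = [13]
|A intersect B| = 1
min(|A|, |B|) = min(3, 6) = 3
Overlap = 1 / 3 = 1/3

1/3


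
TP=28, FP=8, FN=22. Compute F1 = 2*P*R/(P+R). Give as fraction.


F1 = 2 * P * R / (P + R)
P = TP/(TP+FP) = 28/36 = 7/9
R = TP/(TP+FN) = 28/50 = 14/25
2 * P * R = 2 * 7/9 * 14/25 = 196/225
P + R = 7/9 + 14/25 = 301/225
F1 = 196/225 / 301/225 = 28/43

28/43


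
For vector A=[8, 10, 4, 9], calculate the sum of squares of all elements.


|A|^2 = sum of squared components
A[0]^2 = 8^2 = 64
A[1]^2 = 10^2 = 100
A[2]^2 = 4^2 = 16
A[3]^2 = 9^2 = 81
Sum = 64 + 100 + 16 + 81 = 261

261


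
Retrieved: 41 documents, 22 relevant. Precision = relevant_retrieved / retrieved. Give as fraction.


Precision = relevant_retrieved / total_retrieved
= 22 / 41
= 22 / (22 + 19)
= 22/41

22/41


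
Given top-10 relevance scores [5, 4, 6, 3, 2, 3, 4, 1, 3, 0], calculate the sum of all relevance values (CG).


Cumulative Gain = sum of relevance scores
Position 1: rel=5, running sum=5
Position 2: rel=4, running sum=9
Position 3: rel=6, running sum=15
Position 4: rel=3, running sum=18
Position 5: rel=2, running sum=20
Position 6: rel=3, running sum=23
Position 7: rel=4, running sum=27
Position 8: rel=1, running sum=28
Position 9: rel=3, running sum=31
Position 10: rel=0, running sum=31
CG = 31

31


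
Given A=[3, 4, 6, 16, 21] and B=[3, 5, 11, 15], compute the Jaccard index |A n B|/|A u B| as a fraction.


A intersect B = [3]
|A intersect B| = 1
A union B = [3, 4, 5, 6, 11, 15, 16, 21]
|A union B| = 8
Jaccard = 1/8 = 1/8

1/8


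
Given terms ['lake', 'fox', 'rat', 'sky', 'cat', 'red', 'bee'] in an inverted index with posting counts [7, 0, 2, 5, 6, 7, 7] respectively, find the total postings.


Summing posting list sizes:
'lake': 7 postings
'fox': 0 postings
'rat': 2 postings
'sky': 5 postings
'cat': 6 postings
'red': 7 postings
'bee': 7 postings
Total = 7 + 0 + 2 + 5 + 6 + 7 + 7 = 34

34


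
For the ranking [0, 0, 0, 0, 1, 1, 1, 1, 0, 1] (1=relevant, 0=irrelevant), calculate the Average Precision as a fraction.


Computing P@k for each relevant position:
Position 1: not relevant
Position 2: not relevant
Position 3: not relevant
Position 4: not relevant
Position 5: relevant, P@5 = 1/5 = 1/5
Position 6: relevant, P@6 = 2/6 = 1/3
Position 7: relevant, P@7 = 3/7 = 3/7
Position 8: relevant, P@8 = 4/8 = 1/2
Position 9: not relevant
Position 10: relevant, P@10 = 5/10 = 1/2
Sum of P@k = 1/5 + 1/3 + 3/7 + 1/2 + 1/2 = 206/105
AP = 206/105 / 5 = 206/525

206/525


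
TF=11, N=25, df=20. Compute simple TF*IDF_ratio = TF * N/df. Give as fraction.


TF * (N/df)
= 11 * (25/20)
= 11 * 5/4
= 55/4

55/4


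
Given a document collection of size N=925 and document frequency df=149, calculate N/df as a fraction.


IDF ratio = N / df
= 925 / 149
= 925/149

925/149


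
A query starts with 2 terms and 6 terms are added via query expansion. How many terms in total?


Original terms: 2
Expansion terms: 6
Total = 2 + 6 = 8

8


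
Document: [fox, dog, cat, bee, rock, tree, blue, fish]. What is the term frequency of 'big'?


Document has 8 words
Scanning for 'big':
Term not found in document
Count = 0

0


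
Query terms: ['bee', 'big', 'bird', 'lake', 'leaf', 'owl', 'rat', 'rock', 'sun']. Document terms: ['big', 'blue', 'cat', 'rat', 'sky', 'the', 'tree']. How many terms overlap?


Query terms: ['bee', 'big', 'bird', 'lake', 'leaf', 'owl', 'rat', 'rock', 'sun']
Document terms: ['big', 'blue', 'cat', 'rat', 'sky', 'the', 'tree']
Common terms: ['big', 'rat']
Overlap count = 2

2


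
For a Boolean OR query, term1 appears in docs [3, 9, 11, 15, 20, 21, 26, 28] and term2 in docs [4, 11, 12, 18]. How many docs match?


Boolean OR: find union of posting lists
term1 docs: [3, 9, 11, 15, 20, 21, 26, 28]
term2 docs: [4, 11, 12, 18]
Union: [3, 4, 9, 11, 12, 15, 18, 20, 21, 26, 28]
|union| = 11

11
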